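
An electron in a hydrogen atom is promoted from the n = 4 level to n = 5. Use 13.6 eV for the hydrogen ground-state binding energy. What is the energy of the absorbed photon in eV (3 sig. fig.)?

0.306 eV

E_5 = −13.60/25 = −0.5440 eV and E_4 = −13.60/16 = −0.8500 eV.
The photon energy is |E_5 − E_4| = 0.306 eV.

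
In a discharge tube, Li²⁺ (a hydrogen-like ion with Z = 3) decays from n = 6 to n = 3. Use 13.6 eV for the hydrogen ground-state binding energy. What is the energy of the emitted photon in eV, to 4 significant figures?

10.20 eV

The Bohr energies scale as Z², so for Z = 3: E_n = −122.4/n² eV.
E_6 = −122.4/36 = −3.400 eV and E_3 = −122.4/9 = −13.60 eV.
The photon energy is |E_6 − E_3| = 10.20 eV.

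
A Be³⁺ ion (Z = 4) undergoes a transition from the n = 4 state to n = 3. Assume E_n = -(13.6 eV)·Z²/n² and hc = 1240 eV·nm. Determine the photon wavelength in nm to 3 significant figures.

For Z = 4 the level energies scale as Z², so the effective Rydberg energy is 13.6 × 16 = 217.6 eV.
ΔE = 217.6 × (1/3² − 1/4²) = 217.6 × 0.04861 = 10.58 eV.
λ = hc/ΔE = 1240 / 10.58 = 117 nm.

117 nm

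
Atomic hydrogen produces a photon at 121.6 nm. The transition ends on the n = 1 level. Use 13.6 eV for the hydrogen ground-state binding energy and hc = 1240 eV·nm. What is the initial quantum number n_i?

n_i = 2

The photon energy is ΔE = hc/λ = 1240 / 121.6 = 10.20 eV.
With Z = 1, ΔE = 13.60 × (1/n_f² − 1/n_i²), so 1/n_f² − 1/n_i² = 0.7498.
With n_f = 1: 1/n_i² = 1/1 − 0.7498 = 0.2502, so n_i ≈ 2.00.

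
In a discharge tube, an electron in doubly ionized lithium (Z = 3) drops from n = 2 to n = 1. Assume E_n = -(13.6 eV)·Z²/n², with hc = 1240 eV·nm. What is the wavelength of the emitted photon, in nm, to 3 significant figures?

13.5 nm

For Z = 3 the level energies scale as Z², so the effective Rydberg energy is 13.6 × 9 = 122.4 eV.
ΔE = 122.4 × (1/1² − 1/2²) = 122.4 × 0.7500 = 91.80 eV.
λ = hc/ΔE = 1240 / 91.80 = 13.5 nm.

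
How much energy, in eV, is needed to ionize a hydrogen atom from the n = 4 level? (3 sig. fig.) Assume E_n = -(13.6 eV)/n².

0.850 eV

E_4 = −13.60/16 = −0.850 eV, so ionization (to E = 0) requires 0.850 eV.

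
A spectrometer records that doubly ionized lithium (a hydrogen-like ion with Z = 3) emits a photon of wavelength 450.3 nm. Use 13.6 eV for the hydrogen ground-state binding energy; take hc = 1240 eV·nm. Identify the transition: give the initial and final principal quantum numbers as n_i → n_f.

The photon energy is ΔE = hc/λ = 1240 / 450.3 = 2.754 eV.
With Z = 3, ΔE = 122.4 × (1/n_f² − 1/n_i²), so 1/n_f² − 1/n_i² = 0.02250.
Trying n_f = 4 gives 1/n_i² = 0.04000, i.e. n_i ≈ 5; this pair matches.

n_i = 5, n_f = 4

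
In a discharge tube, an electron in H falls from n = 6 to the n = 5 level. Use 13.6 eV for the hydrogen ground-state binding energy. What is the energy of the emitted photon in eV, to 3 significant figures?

E_6 = −13.60/36 = −0.3778 eV and E_5 = −13.60/25 = −0.5440 eV.
The photon energy is |E_6 − E_5| = 0.166 eV.

0.166 eV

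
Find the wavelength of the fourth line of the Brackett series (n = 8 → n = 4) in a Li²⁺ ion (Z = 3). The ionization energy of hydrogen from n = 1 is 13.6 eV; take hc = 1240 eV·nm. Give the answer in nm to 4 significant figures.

The Brackett series terminates on n_f = 4; the fourth line has n_i = 4+4 = 8.
ΔE = 122.4 × (1/4² − 1/8²) = 5.738 eV.
λ = 1240 / 5.738 = 216.1 nm.

216.1 nm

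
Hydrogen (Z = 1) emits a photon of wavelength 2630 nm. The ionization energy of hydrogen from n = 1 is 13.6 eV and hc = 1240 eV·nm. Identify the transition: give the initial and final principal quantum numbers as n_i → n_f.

n_i = 6, n_f = 4

The photon energy is ΔE = hc/λ = 1240 / 2630 = 0.4715 eV.
With Z = 1, ΔE = 13.60 × (1/n_f² − 1/n_i²), so 1/n_f² − 1/n_i² = 0.03467.
Trying n_f = 4 gives 1/n_i² = 0.02783, i.e. n_i ≈ 6; this pair matches.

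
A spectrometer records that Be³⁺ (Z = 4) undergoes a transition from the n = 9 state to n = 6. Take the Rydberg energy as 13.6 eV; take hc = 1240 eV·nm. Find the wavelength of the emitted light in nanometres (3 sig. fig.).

369 nm

For Z = 4 the level energies scale as Z², so the effective Rydberg energy is 13.6 × 16 = 217.6 eV.
ΔE = 217.6 × (1/6² − 1/9²) = 217.6 × 0.01543 = 3.358 eV.
λ = hc/ΔE = 1240 / 3.358 = 369 nm.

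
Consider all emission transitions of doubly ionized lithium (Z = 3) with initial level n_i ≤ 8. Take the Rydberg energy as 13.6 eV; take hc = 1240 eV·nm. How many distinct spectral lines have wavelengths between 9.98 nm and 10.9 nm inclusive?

5

Enumerate all n_i → n_f pairs with 1 ≤ n_f < n_i ≤ 8 and compute λ = 1240 / [13.6·9·(1/n_f² − 1/n_i²)].
Lines falling in [9.98, 10.9] nm: 8→1 (10.29 nm), 7→1 (10.34 nm), 6→1 (10.42 nm), 5→1 (10.55 nm), 4→1 (10.81 nm).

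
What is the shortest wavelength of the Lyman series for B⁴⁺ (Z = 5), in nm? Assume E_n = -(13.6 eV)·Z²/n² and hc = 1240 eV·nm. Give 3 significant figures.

3.65 nm

The Lyman series has lower level n_f = 1; the series limit corresponds to n_i → ∞.
ΔE_max = 13.6 × 25 / 1² = 340.0 eV.
λ_min = 1240 / 340.0 = 3.65 nm.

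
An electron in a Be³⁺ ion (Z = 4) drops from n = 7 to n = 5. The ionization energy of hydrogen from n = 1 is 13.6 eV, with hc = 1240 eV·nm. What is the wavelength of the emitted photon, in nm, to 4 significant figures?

For Z = 4 the level energies scale as Z², so the effective Rydberg energy is 13.6 × 16 = 217.6 eV.
ΔE = 217.6 × (1/5² − 1/7²) = 217.6 × 0.01959 = 4.263 eV.
λ = hc/ΔE = 1240 / 4.263 = 290.9 nm.

290.9 nm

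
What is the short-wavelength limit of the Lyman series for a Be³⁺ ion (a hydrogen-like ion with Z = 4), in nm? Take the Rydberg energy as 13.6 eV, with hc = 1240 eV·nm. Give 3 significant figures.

5.70 nm

The Lyman series has lower level n_f = 1; the series limit corresponds to n_i → ∞.
ΔE_max = 13.6 × 16 / 1² = 217.6 eV.
λ_min = 1240 / 217.6 = 5.70 nm.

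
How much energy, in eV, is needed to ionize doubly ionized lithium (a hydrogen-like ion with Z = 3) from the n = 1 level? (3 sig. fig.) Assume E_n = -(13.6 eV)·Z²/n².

122 eV

E_n = −13.6 Z²/n² = −122.4/n² eV for Z = 3.
E_1 = −122.4/1 = −122 eV, so ionization (to E = 0) requires 122 eV.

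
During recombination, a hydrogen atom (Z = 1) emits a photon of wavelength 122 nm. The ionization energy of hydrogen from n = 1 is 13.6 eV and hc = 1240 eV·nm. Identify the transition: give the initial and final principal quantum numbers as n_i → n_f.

n_i = 2, n_f = 1

The photon energy is ΔE = hc/λ = 1240 / 122 = 10.16 eV.
With Z = 1, ΔE = 13.60 × (1/n_f² − 1/n_i²), so 1/n_f² − 1/n_i² = 0.7473.
Trying n_f = 1 gives 1/n_i² = 0.2527, i.e. n_i ≈ 2; this pair matches.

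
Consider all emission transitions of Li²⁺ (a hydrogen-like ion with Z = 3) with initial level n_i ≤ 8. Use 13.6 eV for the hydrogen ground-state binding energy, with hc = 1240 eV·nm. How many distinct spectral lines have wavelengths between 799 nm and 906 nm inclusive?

2

Enumerate all n_i → n_f pairs with 1 ≤ n_f < n_i ≤ 8 and compute λ = 1240 / [13.6·9·(1/n_f² − 1/n_i²)].
Lines falling in [799, 906] nm: 6→5 (828.9 nm), 8→6 (833.6 nm).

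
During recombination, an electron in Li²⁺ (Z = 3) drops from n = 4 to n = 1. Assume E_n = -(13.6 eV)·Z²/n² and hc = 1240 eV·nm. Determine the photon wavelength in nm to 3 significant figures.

For Z = 3 the level energies scale as Z², so the effective Rydberg energy is 13.6 × 9 = 122.4 eV.
ΔE = 122.4 × (1/1² − 1/4²) = 122.4 × 0.9375 = 114.8 eV.
λ = hc/ΔE = 1240 / 114.8 = 10.8 nm.

10.8 nm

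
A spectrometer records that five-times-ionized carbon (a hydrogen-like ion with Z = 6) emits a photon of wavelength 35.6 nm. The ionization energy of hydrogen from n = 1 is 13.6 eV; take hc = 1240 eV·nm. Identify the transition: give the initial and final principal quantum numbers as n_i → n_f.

n_i = 5, n_f = 3

The photon energy is ΔE = hc/λ = 1240 / 35.6 = 34.83 eV.
With Z = 6, ΔE = 489.6 × (1/n_f² − 1/n_i²), so 1/n_f² − 1/n_i² = 0.07114.
Trying n_f = 3 gives 1/n_i² = 0.03997, i.e. n_i ≈ 5; this pair matches.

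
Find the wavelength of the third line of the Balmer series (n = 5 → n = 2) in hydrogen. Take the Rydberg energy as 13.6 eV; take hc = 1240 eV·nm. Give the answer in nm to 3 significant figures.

The Balmer series terminates on n_f = 2; the third line has n_i = 2+3 = 5.
ΔE = 13.60 × (1/2² − 1/5²) = 2.856 eV.
λ = 1240 / 2.856 = 434 nm.

434 nm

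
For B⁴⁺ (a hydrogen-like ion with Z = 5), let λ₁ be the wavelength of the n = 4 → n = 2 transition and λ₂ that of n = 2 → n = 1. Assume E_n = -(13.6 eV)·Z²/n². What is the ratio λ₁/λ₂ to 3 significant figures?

4.00

λ ∝ 1/ΔE ∝ 1/(1/n_f² − 1/n_i²), and the Z² and hc factors cancel in the ratio.
λ₁/λ₂ = (1/1² − 1/2²)/(1/2² − 1/4²) = 0.7500/0.1875 = 4.00.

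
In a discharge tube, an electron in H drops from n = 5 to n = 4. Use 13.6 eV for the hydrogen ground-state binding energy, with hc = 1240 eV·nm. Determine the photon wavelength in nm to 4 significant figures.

4052 nm

ΔE = 13.60 × (1/4² − 1/5²) = 13.60 × 0.02250 = 0.3060 eV.
λ = hc/ΔE = 1240 / 0.3060 = 4052 nm.
This line belongs to the Brackett series.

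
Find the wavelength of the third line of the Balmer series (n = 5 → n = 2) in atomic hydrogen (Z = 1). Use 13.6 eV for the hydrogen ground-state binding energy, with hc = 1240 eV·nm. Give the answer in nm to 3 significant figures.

434 nm

The Balmer series terminates on n_f = 2; the third line has n_i = 2+3 = 5.
ΔE = 13.60 × (1/2² − 1/5²) = 2.856 eV.
λ = 1240 / 2.856 = 434 nm.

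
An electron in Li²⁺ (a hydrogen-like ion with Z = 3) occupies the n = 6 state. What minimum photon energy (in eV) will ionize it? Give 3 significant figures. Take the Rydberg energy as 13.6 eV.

E_n = −13.6 Z²/n² = −122.4/n² eV for Z = 3.
E_6 = −122.4/36 = −3.40 eV, so ionization (to E = 0) requires 3.40 eV.

3.40 eV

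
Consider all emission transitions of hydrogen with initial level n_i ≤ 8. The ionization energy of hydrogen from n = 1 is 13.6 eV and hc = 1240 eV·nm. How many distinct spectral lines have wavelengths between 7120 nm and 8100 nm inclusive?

2

Enumerate all n_i → n_f pairs with 1 ≤ n_f < n_i ≤ 8 and compute λ = 1240 / [13.6·1·(1/n_f² − 1/n_i²)].
Lines falling in [7120, 8100] nm: 6→5 (7460 nm), 8→6 (7503 nm).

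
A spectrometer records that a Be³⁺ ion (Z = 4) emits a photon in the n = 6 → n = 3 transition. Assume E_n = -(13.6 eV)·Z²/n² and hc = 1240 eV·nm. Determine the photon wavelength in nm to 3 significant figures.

For Z = 4 the level energies scale as Z², so the effective Rydberg energy is 13.6 × 16 = 217.6 eV.
ΔE = 217.6 × (1/3² − 1/6²) = 217.6 × 0.08333 = 18.13 eV.
λ = hc/ΔE = 1240 / 18.13 = 68.4 nm.

68.4 nm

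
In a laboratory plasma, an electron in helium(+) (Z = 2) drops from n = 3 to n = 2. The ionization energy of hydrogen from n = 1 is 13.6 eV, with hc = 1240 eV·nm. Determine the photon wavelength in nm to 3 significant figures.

For Z = 2 the level energies scale as Z², so the effective Rydberg energy is 13.6 × 4 = 54.40 eV.
ΔE = 54.40 × (1/2² − 1/3²) = 54.40 × 0.1389 = 7.556 eV.
λ = hc/ΔE = 1240 / 7.556 = 164 nm.

164 nm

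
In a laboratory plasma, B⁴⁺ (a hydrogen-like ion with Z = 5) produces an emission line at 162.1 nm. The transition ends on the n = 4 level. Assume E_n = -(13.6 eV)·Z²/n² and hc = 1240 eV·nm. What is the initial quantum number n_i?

n_i = 5

The photon energy is ΔE = hc/λ = 1240 / 162.1 = 7.650 eV.
With Z = 5, ΔE = 340.0 × (1/n_f² − 1/n_i²), so 1/n_f² − 1/n_i² = 0.02250.
With n_f = 4: 1/n_i² = 1/16 − 0.02250 = 0.04000, so n_i ≈ 5.00.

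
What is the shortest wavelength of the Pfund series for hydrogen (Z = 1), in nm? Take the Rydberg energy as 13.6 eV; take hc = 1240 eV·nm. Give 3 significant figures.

The Pfund series has lower level n_f = 5; the series limit corresponds to n_i → ∞.
ΔE_max = 13.6 × 1 / 5² = 0.5440 eV.
λ_min = 1240 / 0.5440 = 2280 nm.

2280 nm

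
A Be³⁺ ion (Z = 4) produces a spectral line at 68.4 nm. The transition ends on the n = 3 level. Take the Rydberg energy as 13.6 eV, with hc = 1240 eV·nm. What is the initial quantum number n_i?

n_i = 6

The photon energy is ΔE = hc/λ = 1240 / 68.4 = 18.13 eV.
With Z = 4, ΔE = 217.6 × (1/n_f² − 1/n_i²), so 1/n_f² − 1/n_i² = 0.08331.
With n_f = 3: 1/n_i² = 1/9 − 0.08331 = 0.02780, so n_i ≈ 6.00.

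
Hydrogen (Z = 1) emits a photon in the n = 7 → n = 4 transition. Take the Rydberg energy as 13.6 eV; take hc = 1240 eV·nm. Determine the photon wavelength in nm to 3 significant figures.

2170 nm

ΔE = 13.60 × (1/4² − 1/7²) = 13.60 × 0.04209 = 0.5724 eV.
λ = hc/ΔE = 1240 / 0.5724 = 2170 nm.
This line belongs to the Brackett series.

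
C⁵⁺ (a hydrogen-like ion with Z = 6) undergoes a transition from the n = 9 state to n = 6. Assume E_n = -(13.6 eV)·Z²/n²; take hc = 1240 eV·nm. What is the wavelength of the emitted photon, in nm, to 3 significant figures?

For Z = 6 the level energies scale as Z², so the effective Rydberg energy is 13.6 × 36 = 489.6 eV.
ΔE = 489.6 × (1/6² − 1/9²) = 489.6 × 0.01543 = 7.556 eV.
λ = hc/ΔE = 1240 / 7.556 = 164 nm.

164 nm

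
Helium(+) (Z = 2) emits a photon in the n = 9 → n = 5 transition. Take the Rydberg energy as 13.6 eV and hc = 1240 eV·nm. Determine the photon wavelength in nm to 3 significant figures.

For Z = 2 the level energies scale as Z², so the effective Rydberg energy is 13.6 × 4 = 54.40 eV.
ΔE = 54.40 × (1/5² − 1/9²) = 54.40 × 0.02765 = 1.504 eV.
λ = hc/ΔE = 1240 / 1.504 = 824 nm.

824 nm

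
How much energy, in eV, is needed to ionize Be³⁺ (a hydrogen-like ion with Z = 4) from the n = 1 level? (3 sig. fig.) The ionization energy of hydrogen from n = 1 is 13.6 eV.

218 eV

E_n = −13.6 Z²/n² = −217.6/n² eV for Z = 4.
E_1 = −217.6/1 = −218 eV, so ionization (to E = 0) requires 218 eV.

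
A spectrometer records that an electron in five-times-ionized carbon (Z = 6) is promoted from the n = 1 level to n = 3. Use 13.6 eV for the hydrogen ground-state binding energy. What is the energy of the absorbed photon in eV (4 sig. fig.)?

The Bohr energies scale as Z², so for Z = 6: E_n = −489.6/n² eV.
E_3 = −489.6/9 = −54.40 eV and E_1 = −489.6/1 = −489.6 eV.
The photon energy is |E_3 − E_1| = 435.2 eV.

435.2 eV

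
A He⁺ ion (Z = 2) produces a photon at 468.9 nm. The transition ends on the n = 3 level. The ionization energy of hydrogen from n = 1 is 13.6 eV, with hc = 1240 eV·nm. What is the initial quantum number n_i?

The photon energy is ΔE = hc/λ = 1240 / 468.9 = 2.644 eV.
With Z = 2, ΔE = 54.40 × (1/n_f² − 1/n_i²), so 1/n_f² − 1/n_i² = 0.04861.
With n_f = 3: 1/n_i² = 1/9 − 0.04861 = 0.06250, so n_i ≈ 4.00.

n_i = 4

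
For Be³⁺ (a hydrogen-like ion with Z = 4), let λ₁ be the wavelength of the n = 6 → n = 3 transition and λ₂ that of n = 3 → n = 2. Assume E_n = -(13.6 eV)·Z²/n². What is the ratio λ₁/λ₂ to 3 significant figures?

λ ∝ 1/ΔE ∝ 1/(1/n_f² − 1/n_i²), and the Z² and hc factors cancel in the ratio.
λ₁/λ₂ = (1/2² − 1/3²)/(1/3² − 1/6²) = 0.1389/0.08333 = 1.67.

1.67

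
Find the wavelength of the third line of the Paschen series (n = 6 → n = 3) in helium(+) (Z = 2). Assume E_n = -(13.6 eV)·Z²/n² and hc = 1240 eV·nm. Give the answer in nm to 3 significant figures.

The Paschen series terminates on n_f = 3; the third line has n_i = 3+3 = 6.
ΔE = 54.40 × (1/3² − 1/6²) = 4.533 eV.
λ = 1240 / 4.533 = 274 nm.

274 nm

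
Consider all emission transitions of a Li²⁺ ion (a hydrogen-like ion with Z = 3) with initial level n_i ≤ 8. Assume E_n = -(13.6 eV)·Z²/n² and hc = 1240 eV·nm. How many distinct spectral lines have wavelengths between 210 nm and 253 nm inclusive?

2

Enumerate all n_i → n_f pairs with 1 ≤ n_f < n_i ≤ 8 and compute λ = 1240 / [13.6·9·(1/n_f² − 1/n_i²)].
Lines falling in [210, 253] nm: 8→4 (216.1 nm), 7→4 (240.7 nm).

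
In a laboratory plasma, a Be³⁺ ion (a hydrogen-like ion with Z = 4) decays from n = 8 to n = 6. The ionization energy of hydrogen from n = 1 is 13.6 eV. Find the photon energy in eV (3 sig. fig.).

2.64 eV

The Bohr energies scale as Z², so for Z = 4: E_n = −217.6/n² eV.
E_8 = −217.6/64 = −3.400 eV and E_6 = −217.6/36 = −6.044 eV.
The photon energy is |E_8 − E_6| = 2.64 eV.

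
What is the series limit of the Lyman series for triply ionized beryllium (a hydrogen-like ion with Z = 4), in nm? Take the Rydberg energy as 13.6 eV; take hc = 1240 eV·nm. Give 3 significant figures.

5.70 nm

The Lyman series has lower level n_f = 1; the series limit corresponds to n_i → ∞.
ΔE_max = 13.6 × 16 / 1² = 217.6 eV.
λ_min = 1240 / 217.6 = 5.70 nm.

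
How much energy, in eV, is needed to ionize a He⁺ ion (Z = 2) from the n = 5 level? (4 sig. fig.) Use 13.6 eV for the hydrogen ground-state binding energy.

E_n = −13.6 Z²/n² = −54.40/n² eV for Z = 2.
E_5 = −54.40/25 = −2.176 eV, so ionization (to E = 0) requires 2.176 eV.

2.176 eV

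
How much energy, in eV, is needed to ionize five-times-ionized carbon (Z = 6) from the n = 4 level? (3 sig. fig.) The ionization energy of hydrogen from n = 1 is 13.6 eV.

30.6 eV

E_n = −13.6 Z²/n² = −489.6/n² eV for Z = 6.
E_4 = −489.6/16 = −30.6 eV, so ionization (to E = 0) requires 30.6 eV.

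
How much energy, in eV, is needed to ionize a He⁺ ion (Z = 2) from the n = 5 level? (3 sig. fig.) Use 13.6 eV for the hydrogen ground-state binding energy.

2.18 eV

E_n = −13.6 Z²/n² = −54.40/n² eV for Z = 2.
E_5 = −54.40/25 = −2.18 eV, so ionization (to E = 0) requires 2.18 eV.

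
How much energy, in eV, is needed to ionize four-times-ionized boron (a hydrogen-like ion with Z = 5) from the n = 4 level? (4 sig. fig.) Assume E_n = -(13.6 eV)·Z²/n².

E_n = −13.6 Z²/n² = −340.0/n² eV for Z = 5.
E_4 = −340.0/16 = −21.25 eV, so ionization (to E = 0) requires 21.25 eV.

21.25 eV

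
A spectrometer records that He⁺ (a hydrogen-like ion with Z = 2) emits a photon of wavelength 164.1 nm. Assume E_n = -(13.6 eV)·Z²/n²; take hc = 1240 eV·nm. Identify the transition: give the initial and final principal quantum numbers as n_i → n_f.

n_i = 3, n_f = 2

The photon energy is ΔE = hc/λ = 1240 / 164.1 = 7.556 eV.
With Z = 2, ΔE = 54.40 × (1/n_f² − 1/n_i²), so 1/n_f² − 1/n_i² = 0.1389.
Trying n_f = 2 gives 1/n_i² = 0.1111, i.e. n_i ≈ 3; this pair matches.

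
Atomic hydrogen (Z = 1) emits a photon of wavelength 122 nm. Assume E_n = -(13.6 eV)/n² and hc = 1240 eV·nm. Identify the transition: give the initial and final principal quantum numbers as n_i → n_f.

The photon energy is ΔE = hc/λ = 1240 / 122 = 10.16 eV.
With Z = 1, ΔE = 13.60 × (1/n_f² − 1/n_i²), so 1/n_f² − 1/n_i² = 0.7473.
Trying n_f = 1 gives 1/n_i² = 0.2527, i.e. n_i ≈ 2; this pair matches.

n_i = 2, n_f = 1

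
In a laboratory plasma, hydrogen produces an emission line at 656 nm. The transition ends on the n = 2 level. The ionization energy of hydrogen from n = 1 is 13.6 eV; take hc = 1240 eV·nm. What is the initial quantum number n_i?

n_i = 3

The photon energy is ΔE = hc/λ = 1240 / 656 = 1.890 eV.
With Z = 1, ΔE = 13.60 × (1/n_f² − 1/n_i²), so 1/n_f² − 1/n_i² = 0.1390.
With n_f = 2: 1/n_i² = 1/4 − 0.1390 = 0.1110, so n_i ≈ 3.00.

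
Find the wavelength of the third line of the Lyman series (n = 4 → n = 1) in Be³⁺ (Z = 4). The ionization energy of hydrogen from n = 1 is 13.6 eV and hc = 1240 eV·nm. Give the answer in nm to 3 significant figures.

The Lyman series terminates on n_f = 1; the third line has n_i = 1+3 = 4.
ΔE = 217.6 × (1/1² − 1/4²) = 204.0 eV.
λ = 1240 / 204.0 = 6.08 nm.

6.08 nm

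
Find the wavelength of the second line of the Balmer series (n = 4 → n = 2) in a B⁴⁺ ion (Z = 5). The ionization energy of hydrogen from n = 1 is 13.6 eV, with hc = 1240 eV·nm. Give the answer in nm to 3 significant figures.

19.5 nm

The Balmer series terminates on n_f = 2; the second line has n_i = 2+2 = 4.
ΔE = 340.0 × (1/2² − 1/4²) = 63.75 eV.
λ = 1240 / 63.75 = 19.5 nm.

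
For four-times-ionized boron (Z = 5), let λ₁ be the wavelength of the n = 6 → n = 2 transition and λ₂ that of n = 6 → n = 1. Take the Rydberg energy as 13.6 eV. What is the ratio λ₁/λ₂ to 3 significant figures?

4.38

λ ∝ 1/ΔE ∝ 1/(1/n_f² − 1/n_i²), and the Z² and hc factors cancel in the ratio.
λ₁/λ₂ = (1/1² − 1/6²)/(1/2² − 1/6²) = 0.9722/0.2222 = 4.38.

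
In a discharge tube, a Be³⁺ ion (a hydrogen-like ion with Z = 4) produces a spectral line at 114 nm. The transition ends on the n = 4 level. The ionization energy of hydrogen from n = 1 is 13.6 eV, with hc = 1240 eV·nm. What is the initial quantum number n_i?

The photon energy is ΔE = hc/λ = 1240 / 114 = 10.88 eV.
With Z = 4, ΔE = 217.6 × (1/n_f² − 1/n_i²), so 1/n_f² − 1/n_i² = 0.04999.
With n_f = 4: 1/n_i² = 1/16 − 0.04999 = 0.01251, so n_i ≈ 8.94.

n_i = 9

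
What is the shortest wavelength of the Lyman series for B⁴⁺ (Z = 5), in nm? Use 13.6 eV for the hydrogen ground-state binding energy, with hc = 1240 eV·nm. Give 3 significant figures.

The Lyman series has lower level n_f = 1; the series limit corresponds to n_i → ∞.
ΔE_max = 13.6 × 25 / 1² = 340.0 eV.
λ_min = 1240 / 340.0 = 3.65 nm.

3.65 nm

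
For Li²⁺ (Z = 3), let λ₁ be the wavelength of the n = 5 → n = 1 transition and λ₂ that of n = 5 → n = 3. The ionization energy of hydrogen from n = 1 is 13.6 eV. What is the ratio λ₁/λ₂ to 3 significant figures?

λ ∝ 1/ΔE ∝ 1/(1/n_f² − 1/n_i²), and the Z² and hc factors cancel in the ratio.
λ₁/λ₂ = (1/3² − 1/5²)/(1/1² − 1/5²) = 0.07111/0.9600 = 0.0741.

0.0741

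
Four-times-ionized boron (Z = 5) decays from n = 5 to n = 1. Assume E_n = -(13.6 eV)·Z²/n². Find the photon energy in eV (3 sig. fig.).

The Bohr energies scale as Z², so for Z = 5: E_n = −340.0/n² eV.
E_5 = −340.0/25 = −13.60 eV and E_1 = −340.0/1 = −340.0 eV.
The photon energy is |E_5 − E_1| = 326 eV.

326 eV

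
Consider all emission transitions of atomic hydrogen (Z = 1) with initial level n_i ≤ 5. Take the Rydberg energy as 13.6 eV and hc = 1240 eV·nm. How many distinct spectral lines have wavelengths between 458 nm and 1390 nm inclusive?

3

Enumerate all n_i → n_f pairs with 1 ≤ n_f < n_i ≤ 5 and compute λ = 1240 / [13.6·1·(1/n_f² − 1/n_i²)].
Lines falling in [458, 1390] nm: 4→2 (486.3 nm), 3→2 (656.5 nm), 5→3 (1282 nm).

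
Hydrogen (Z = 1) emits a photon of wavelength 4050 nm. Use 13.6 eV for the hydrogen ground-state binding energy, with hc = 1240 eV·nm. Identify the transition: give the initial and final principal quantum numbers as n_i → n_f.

n_i = 5, n_f = 4

The photon energy is ΔE = hc/λ = 1240 / 4050 = 0.3062 eV.
With Z = 1, ΔE = 13.60 × (1/n_f² − 1/n_i²), so 1/n_f² − 1/n_i² = 0.02251.
Trying n_f = 4 gives 1/n_i² = 0.03999, i.e. n_i ≈ 5; this pair matches.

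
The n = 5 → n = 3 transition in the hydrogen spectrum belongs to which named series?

Paschen

The series is set by the lower level: n_f = 3 is the Paschen series.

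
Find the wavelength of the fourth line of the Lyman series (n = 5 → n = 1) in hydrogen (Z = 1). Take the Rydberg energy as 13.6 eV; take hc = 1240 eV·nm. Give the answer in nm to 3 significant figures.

95.0 nm

The Lyman series terminates on n_f = 1; the fourth line has n_i = 1+4 = 5.
ΔE = 13.60 × (1/1² − 1/5²) = 13.06 eV.
λ = 1240 / 13.06 = 95.0 nm.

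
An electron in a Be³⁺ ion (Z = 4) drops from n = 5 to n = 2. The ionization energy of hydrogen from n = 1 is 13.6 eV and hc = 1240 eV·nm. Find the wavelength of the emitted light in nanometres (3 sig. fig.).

For Z = 4 the level energies scale as Z², so the effective Rydberg energy is 13.6 × 16 = 217.6 eV.
ΔE = 217.6 × (1/2² − 1/5²) = 217.6 × 0.2100 = 45.70 eV.
λ = hc/ΔE = 1240 / 45.70 = 27.1 nm.

27.1 nm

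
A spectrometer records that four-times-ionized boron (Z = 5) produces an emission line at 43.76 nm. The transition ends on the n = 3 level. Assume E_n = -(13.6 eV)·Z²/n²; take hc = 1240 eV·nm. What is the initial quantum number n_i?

The photon energy is ΔE = hc/λ = 1240 / 43.76 = 28.34 eV.
With Z = 5, ΔE = 340.0 × (1/n_f² − 1/n_i²), so 1/n_f² − 1/n_i² = 0.08334.
With n_f = 3: 1/n_i² = 1/9 − 0.08334 = 0.02777, so n_i ≈ 6.00.

n_i = 6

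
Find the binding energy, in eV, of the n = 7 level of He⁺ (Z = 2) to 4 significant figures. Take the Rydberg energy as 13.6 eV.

E_n = −13.6 Z²/n² = −54.40/n² eV for Z = 2.
E_7 = −54.40/49 = −1.110 eV, so ionization (to E = 0) requires 1.110 eV.

1.110 eV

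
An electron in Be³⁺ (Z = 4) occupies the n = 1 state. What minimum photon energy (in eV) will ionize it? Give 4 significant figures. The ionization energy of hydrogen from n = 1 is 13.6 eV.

217.6 eV

E_n = −13.6 Z²/n² = −217.6/n² eV for Z = 4.
E_1 = −217.6/1 = −217.6 eV, so ionization (to E = 0) requires 217.6 eV.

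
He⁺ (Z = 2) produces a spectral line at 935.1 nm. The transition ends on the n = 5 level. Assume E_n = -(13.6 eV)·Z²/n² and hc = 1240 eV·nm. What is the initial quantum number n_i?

The photon energy is ΔE = hc/λ = 1240 / 935.1 = 1.326 eV.
With Z = 2, ΔE = 54.40 × (1/n_f² − 1/n_i²), so 1/n_f² − 1/n_i² = 0.02438.
With n_f = 5: 1/n_i² = 1/25 − 0.02438 = 0.01562, so n_i ≈ 8.00.

n_i = 8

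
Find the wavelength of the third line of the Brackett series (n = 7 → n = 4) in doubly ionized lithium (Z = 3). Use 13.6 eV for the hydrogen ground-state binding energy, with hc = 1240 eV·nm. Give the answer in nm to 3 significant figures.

241 nm

The Brackett series terminates on n_f = 4; the third line has n_i = 4+3 = 7.
ΔE = 122.4 × (1/4² − 1/7²) = 5.152 eV.
λ = 1240 / 5.152 = 241 nm.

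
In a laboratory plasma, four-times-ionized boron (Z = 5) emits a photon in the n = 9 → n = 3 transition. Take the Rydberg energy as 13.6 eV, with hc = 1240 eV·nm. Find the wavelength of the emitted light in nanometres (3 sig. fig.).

For Z = 5 the level energies scale as Z², so the effective Rydberg energy is 13.6 × 25 = 340.0 eV.
ΔE = 340.0 × (1/3² − 1/9²) = 340.0 × 0.09877 = 33.58 eV.
λ = hc/ΔE = 1240 / 33.58 = 36.9 nm.

36.9 nm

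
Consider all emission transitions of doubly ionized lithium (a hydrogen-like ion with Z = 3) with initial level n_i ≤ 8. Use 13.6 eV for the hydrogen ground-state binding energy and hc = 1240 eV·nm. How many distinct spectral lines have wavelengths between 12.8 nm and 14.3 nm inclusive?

Enumerate all n_i → n_f pairs with 1 ≤ n_f < n_i ≤ 8 and compute λ = 1240 / [13.6·9·(1/n_f² − 1/n_i²)].
Lines falling in [12.8, 14.3] nm: 2→1 (13.51 nm).

1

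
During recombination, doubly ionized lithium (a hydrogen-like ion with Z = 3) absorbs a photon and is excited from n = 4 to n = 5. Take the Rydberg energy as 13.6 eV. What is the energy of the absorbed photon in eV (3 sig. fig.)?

The Bohr energies scale as Z², so for Z = 3: E_n = −122.4/n² eV.
E_5 = −122.4/25 = −4.896 eV and E_4 = −122.4/16 = −7.650 eV.
The photon energy is |E_5 − E_4| = 2.75 eV.

2.75 eV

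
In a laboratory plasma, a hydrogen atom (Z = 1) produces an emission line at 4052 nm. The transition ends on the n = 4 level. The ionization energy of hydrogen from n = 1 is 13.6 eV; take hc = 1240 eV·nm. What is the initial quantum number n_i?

The photon energy is ΔE = hc/λ = 1240 / 4052 = 0.3060 eV.
With Z = 1, ΔE = 13.60 × (1/n_f² − 1/n_i²), so 1/n_f² − 1/n_i² = 0.02250.
With n_f = 4: 1/n_i² = 1/16 − 0.02250 = 0.04000, so n_i ≈ 5.00.

n_i = 5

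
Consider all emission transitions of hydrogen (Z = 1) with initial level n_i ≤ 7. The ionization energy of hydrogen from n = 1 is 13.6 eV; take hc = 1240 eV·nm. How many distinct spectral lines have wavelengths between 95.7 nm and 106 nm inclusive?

Enumerate all n_i → n_f pairs with 1 ≤ n_f < n_i ≤ 7 and compute λ = 1240 / [13.6·1·(1/n_f² − 1/n_i²)].
Lines falling in [95.7, 106] nm: 4→1 (97.25 nm), 3→1 (102.6 nm).

2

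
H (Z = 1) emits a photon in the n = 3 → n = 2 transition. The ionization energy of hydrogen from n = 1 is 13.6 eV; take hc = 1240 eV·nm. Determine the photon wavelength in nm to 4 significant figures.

656.5 nm

ΔE = 13.60 × (1/2² − 1/3²) = 13.60 × 0.1389 = 1.889 eV.
λ = hc/ΔE = 1240 / 1.889 = 656.5 nm.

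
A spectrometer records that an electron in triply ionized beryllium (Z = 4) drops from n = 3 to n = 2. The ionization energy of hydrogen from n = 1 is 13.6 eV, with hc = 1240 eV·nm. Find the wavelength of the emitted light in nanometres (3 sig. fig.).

41.0 nm

For Z = 4 the level energies scale as Z², so the effective Rydberg energy is 13.6 × 16 = 217.6 eV.
ΔE = 217.6 × (1/2² − 1/3²) = 217.6 × 0.1389 = 30.22 eV.
λ = hc/ΔE = 1240 / 30.22 = 41.0 nm.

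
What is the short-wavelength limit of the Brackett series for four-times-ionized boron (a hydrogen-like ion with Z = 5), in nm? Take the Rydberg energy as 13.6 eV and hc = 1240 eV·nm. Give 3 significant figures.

58.4 nm

The Brackett series has lower level n_f = 4; the series limit corresponds to n_i → ∞.
ΔE_max = 13.6 × 25 / 4² = 21.25 eV.
λ_min = 1240 / 21.25 = 58.4 nm.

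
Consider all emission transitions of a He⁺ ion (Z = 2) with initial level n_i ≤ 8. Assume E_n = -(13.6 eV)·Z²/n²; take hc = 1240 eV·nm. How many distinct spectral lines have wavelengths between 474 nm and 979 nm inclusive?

4

Enumerate all n_i → n_f pairs with 1 ≤ n_f < n_i ≤ 8 and compute λ = 1240 / [13.6·4·(1/n_f² − 1/n_i²)].
Lines falling in [474, 979] nm: 8→4 (486.3 nm), 7→4 (541.5 nm), 6→4 (656.5 nm), 8→5 (935.1 nm).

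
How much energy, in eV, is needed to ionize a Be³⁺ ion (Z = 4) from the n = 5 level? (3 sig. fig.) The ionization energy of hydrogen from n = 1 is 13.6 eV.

8.70 eV

E_n = −13.6 Z²/n² = −217.6/n² eV for Z = 4.
E_5 = −217.6/25 = −8.70 eV, so ionization (to E = 0) requires 8.70 eV.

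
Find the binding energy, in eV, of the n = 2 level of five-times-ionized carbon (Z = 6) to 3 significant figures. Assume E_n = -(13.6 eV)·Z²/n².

E_n = −13.6 Z²/n² = −489.6/n² eV for Z = 6.
E_2 = −489.6/4 = −122 eV, so ionization (to E = 0) requires 122 eV.

122 eV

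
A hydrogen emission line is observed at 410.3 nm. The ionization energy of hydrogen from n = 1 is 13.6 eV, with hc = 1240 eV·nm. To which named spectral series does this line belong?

ΔE = 1240/410.3 = 3.022 eV.
This matches 13.6 × (1/2² − 1/6²), so n_f = 2: the Balmer series.

Balmer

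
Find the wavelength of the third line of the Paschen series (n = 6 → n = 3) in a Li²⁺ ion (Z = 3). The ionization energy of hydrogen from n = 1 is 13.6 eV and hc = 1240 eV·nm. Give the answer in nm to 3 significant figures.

122 nm

The Paschen series terminates on n_f = 3; the third line has n_i = 3+3 = 6.
ΔE = 122.4 × (1/3² − 1/6²) = 10.20 eV.
λ = 1240 / 10.20 = 122 nm.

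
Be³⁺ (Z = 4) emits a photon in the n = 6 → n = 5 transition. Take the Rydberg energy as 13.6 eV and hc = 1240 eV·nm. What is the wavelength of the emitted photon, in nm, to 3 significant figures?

For Z = 4 the level energies scale as Z², so the effective Rydberg energy is 13.6 × 16 = 217.6 eV.
ΔE = 217.6 × (1/5² − 1/6²) = 217.6 × 0.01222 = 2.660 eV.
λ = hc/ΔE = 1240 / 2.660 = 466 nm.

466 nm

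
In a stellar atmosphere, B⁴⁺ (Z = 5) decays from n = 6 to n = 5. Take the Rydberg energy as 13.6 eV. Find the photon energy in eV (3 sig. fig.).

4.16 eV

The Bohr energies scale as Z², so for Z = 5: E_n = −340.0/n² eV.
E_6 = −340.0/36 = −9.444 eV and E_5 = −340.0/25 = −13.60 eV.
The photon energy is |E_6 − E_5| = 4.16 eV.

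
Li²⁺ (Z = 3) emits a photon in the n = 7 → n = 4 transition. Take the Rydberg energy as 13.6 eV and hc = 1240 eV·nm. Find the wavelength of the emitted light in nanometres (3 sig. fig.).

For Z = 3 the level energies scale as Z², so the effective Rydberg energy is 13.6 × 9 = 122.4 eV.
ΔE = 122.4 × (1/4² − 1/7²) = 122.4 × 0.04209 = 5.152 eV.
λ = hc/ΔE = 1240 / 5.152 = 241 nm.

241 nm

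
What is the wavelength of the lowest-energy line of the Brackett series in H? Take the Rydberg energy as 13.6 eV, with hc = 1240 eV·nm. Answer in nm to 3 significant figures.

4050 nm

The Brackett series terminates on n_f = 4; the first line has n_i = 4+1 = 5.
ΔE = 13.60 × (1/4² − 1/5²) = 0.3060 eV.
λ = 1240 / 0.3060 = 4050 nm.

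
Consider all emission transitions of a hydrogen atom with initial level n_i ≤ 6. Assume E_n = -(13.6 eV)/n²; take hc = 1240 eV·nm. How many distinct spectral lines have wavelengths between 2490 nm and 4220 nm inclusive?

Enumerate all n_i → n_f pairs with 1 ≤ n_f < n_i ≤ 6 and compute λ = 1240 / [13.6·1·(1/n_f² − 1/n_i²)].
Lines falling in [2490, 4220] nm: 6→4 (2626 nm), 5→4 (4052 nm).

2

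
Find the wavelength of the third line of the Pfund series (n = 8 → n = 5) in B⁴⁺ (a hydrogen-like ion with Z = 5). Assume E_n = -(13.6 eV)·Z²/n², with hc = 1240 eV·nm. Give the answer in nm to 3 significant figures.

The Pfund series terminates on n_f = 5; the third line has n_i = 5+3 = 8.
ΔE = 340.0 × (1/5² − 1/8²) = 8.288 eV.
λ = 1240 / 8.288 = 150 nm.

150 nm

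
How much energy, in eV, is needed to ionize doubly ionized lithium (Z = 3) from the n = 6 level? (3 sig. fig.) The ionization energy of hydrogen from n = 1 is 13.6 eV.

E_n = −13.6 Z²/n² = −122.4/n² eV for Z = 3.
E_6 = −122.4/36 = −3.40 eV, so ionization (to E = 0) requires 3.40 eV.

3.40 eV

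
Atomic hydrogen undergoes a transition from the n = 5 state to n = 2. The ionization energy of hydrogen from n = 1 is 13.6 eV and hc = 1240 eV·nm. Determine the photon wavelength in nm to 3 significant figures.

434 nm

ΔE = 13.60 × (1/2² − 1/5²) = 13.60 × 0.2100 = 2.856 eV.
λ = hc/ΔE = 1240 / 2.856 = 434 nm.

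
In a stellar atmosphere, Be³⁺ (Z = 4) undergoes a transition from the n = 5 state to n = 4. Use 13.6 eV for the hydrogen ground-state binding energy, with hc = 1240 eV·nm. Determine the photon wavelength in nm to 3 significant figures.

253 nm

For Z = 4 the level energies scale as Z², so the effective Rydberg energy is 13.6 × 16 = 217.6 eV.
ΔE = 217.6 × (1/4² − 1/5²) = 217.6 × 0.02250 = 4.896 eV.
λ = hc/ΔE = 1240 / 4.896 = 253 nm.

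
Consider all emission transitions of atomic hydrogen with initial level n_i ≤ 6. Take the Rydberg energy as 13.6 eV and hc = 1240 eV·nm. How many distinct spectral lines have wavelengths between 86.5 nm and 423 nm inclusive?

6

Enumerate all n_i → n_f pairs with 1 ≤ n_f < n_i ≤ 6 and compute λ = 1240 / [13.6·1·(1/n_f² − 1/n_i²)].
Lines falling in [86.5, 423] nm: 6→1 (93.78 nm), 5→1 (94.98 nm), 4→1 (97.25 nm), 3→1 (102.6 nm), 2→1 (121.6 nm), 6→2 (410.3 nm).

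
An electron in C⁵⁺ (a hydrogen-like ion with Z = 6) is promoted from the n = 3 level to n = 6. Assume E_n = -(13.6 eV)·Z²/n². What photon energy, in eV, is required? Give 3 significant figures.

40.8 eV

The Bohr energies scale as Z², so for Z = 6: E_n = −489.6/n² eV.
E_6 = −489.6/36 = −13.60 eV and E_3 = −489.6/9 = −54.40 eV.
The photon energy is |E_6 − E_3| = 40.8 eV.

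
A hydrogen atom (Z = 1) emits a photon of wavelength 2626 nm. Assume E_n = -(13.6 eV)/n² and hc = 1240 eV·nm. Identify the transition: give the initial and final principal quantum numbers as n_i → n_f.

The photon energy is ΔE = hc/λ = 1240 / 2626 = 0.4722 eV.
With Z = 1, ΔE = 13.60 × (1/n_f² − 1/n_i²), so 1/n_f² − 1/n_i² = 0.03472.
Trying n_f = 4 gives 1/n_i² = 0.02778, i.e. n_i ≈ 6; this pair matches.

n_i = 6, n_f = 4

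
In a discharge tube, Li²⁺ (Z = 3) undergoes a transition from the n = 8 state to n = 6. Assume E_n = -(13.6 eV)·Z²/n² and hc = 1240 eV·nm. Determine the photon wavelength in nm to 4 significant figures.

For Z = 3 the level energies scale as Z², so the effective Rydberg energy is 13.6 × 9 = 122.4 eV.
ΔE = 122.4 × (1/6² − 1/8²) = 122.4 × 0.01215 = 1.488 eV.
λ = hc/ΔE = 1240 / 1.488 = 833.6 nm.

833.6 nm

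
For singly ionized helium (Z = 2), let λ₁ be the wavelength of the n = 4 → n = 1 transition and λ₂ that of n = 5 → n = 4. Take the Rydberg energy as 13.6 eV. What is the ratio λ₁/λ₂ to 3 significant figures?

λ ∝ 1/ΔE ∝ 1/(1/n_f² − 1/n_i²), and the Z² and hc factors cancel in the ratio.
λ₁/λ₂ = (1/4² − 1/5²)/(1/1² − 1/4²) = 0.02250/0.9375 = 0.0240.

0.0240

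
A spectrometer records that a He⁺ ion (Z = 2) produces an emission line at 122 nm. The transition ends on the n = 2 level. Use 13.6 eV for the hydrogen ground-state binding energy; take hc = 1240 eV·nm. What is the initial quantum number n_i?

The photon energy is ΔE = hc/λ = 1240 / 122 = 10.16 eV.
With Z = 2, ΔE = 54.40 × (1/n_f² − 1/n_i²), so 1/n_f² − 1/n_i² = 0.1868.
With n_f = 2: 1/n_i² = 1/4 − 0.1868 = 0.06316, so n_i ≈ 3.98.

n_i = 4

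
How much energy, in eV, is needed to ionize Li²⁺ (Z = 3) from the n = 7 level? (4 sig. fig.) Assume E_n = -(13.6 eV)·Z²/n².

2.498 eV

E_n = −13.6 Z²/n² = −122.4/n² eV for Z = 3.
E_7 = −122.4/49 = −2.498 eV, so ionization (to E = 0) requires 2.498 eV.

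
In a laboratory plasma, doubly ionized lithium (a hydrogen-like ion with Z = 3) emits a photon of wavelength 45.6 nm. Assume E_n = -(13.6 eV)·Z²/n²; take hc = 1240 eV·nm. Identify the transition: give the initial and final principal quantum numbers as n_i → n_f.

n_i = 6, n_f = 2

The photon energy is ΔE = hc/λ = 1240 / 45.6 = 27.19 eV.
With Z = 3, ΔE = 122.4 × (1/n_f² − 1/n_i²), so 1/n_f² − 1/n_i² = 0.2222.
Trying n_f = 2 gives 1/n_i² = 0.02784, i.e. n_i ≈ 6; this pair matches.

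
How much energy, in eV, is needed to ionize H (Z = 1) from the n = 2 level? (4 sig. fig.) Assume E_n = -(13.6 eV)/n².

E_2 = −13.60/4 = −3.400 eV, so ionization (to E = 0) requires 3.400 eV.

3.400 eV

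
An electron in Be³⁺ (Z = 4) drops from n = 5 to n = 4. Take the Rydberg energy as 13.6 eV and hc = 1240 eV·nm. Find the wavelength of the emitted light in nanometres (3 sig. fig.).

For Z = 4 the level energies scale as Z², so the effective Rydberg energy is 13.6 × 16 = 217.6 eV.
ΔE = 217.6 × (1/4² − 1/5²) = 217.6 × 0.02250 = 4.896 eV.
λ = hc/ΔE = 1240 / 4.896 = 253 nm.

253 nm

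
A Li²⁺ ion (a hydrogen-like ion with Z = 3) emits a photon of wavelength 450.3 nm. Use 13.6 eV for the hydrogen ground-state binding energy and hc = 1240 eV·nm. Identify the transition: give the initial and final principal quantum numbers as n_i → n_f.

The photon energy is ΔE = hc/λ = 1240 / 450.3 = 2.754 eV.
With Z = 3, ΔE = 122.4 × (1/n_f² − 1/n_i²), so 1/n_f² − 1/n_i² = 0.02250.
Trying n_f = 4 gives 1/n_i² = 0.04000, i.e. n_i ≈ 5; this pair matches.

n_i = 5, n_f = 4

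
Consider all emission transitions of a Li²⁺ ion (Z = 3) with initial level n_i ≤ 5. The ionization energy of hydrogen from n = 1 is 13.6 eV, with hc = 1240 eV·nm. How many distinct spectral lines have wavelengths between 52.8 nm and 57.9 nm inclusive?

Enumerate all n_i → n_f pairs with 1 ≤ n_f < n_i ≤ 5 and compute λ = 1240 / [13.6·9·(1/n_f² − 1/n_i²)].
Lines falling in [52.8, 57.9] nm: 4→2 (54.03 nm).

1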